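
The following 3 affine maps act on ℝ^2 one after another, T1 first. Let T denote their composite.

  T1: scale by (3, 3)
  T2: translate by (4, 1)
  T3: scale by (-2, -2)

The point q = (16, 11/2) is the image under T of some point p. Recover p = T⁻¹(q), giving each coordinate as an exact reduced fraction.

T1 = [3 0 0; 0 3 0; 0 0 1]
T2·T1 = [3 0 4; 0 3 1; 0 0 1]
T3·…·T1 = [-6 0 -8; 0 -6 -2; 0 0 1]
det M = 36; M⁻¹ = [-1/6 0 -4/3; 0 -1/6 -1/3; 0 0 1]
M⁻¹ · (16, 11/2)ᵀ = (-4, -5/4)ᵀ

p = (-4, -5/4)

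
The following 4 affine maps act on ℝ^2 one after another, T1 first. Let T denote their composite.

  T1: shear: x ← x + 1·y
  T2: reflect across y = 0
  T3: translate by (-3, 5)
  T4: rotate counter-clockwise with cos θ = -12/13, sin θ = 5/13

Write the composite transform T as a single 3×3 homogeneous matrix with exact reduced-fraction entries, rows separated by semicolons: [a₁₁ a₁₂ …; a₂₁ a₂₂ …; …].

T = [-12/13 -7/13 11/13; 5/13 17/13 -75/13; 0 0 1]

T1 = [1 1 0; 0 1 0; 0 0 1]
T2·T1 = [1 1 0; 0 -1 0; 0 0 1]
T3·…·T1 = [1 1 -3; 0 -1 5; 0 0 1]
T4·…·T1 = [-12/13 -7/13 11/13; 5/13 17/13 -75/13; 0 0 1]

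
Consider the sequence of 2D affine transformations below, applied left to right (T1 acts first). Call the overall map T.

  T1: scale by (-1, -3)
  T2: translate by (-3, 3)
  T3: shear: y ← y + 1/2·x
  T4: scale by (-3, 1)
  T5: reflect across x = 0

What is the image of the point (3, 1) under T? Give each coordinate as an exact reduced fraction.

T(p) = (-18, -3)

T1 scale by (-1, -3): (3, 1) → (-3, -3)
T2 translate by (-3, 3): (-3, -3) → (-6, 0)
T3 shear: y ← y + 1/2·x: (-6, 0) → (-6, -3)
T4 scale by (-3, 1): (-6, -3) → (18, -3)
T5 reflect across x = 0: (18, -3) → (-18, -3)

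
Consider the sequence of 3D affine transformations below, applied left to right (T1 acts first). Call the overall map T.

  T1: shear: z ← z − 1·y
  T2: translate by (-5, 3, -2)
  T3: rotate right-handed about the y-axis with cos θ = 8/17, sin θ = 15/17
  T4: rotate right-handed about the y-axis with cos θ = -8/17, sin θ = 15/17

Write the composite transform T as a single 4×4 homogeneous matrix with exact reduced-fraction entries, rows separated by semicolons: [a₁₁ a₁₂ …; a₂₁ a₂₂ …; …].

T = [-1 0 0 5; 0 1 0 3; 0 1 -1 2; 0 0 0 1]

T1 = [1 0 0 0; 0 1 0 0; 0 -1 1 0; 0 0 0 1]
T2·T1 = [1 0 0 -5; 0 1 0 3; 0 -1 1 -2; 0 0 0 1]
T3·…·T1 = [8/17 -15/17 15/17 -70/17; 0 1 0 3; -15/17 -8/17 8/17 59/17; 0 0 0 1]
T4·…·T1 = [-1 0 0 5; 0 1 0 3; 0 1 -1 2; 0 0 0 1]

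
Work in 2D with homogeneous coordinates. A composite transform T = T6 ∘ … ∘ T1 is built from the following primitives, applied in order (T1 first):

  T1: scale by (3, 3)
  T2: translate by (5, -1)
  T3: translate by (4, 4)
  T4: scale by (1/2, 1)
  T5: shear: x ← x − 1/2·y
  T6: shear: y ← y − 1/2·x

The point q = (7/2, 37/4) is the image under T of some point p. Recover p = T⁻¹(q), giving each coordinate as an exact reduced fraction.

p = (3, 8/3)

T1 = [3 0 0; 0 3 0; 0 0 1]
T2·T1 = [3 0 5; 0 3 -1; 0 0 1]
T3·…·T1 = [3 0 9; 0 3 3; 0 0 1]
T4·…·T1 = [3/2 0 9/2; 0 3 3; 0 0 1]
T5·…·T1 = [3/2 -3/2 3; 0 3 3; 0 0 1]
T6·…·T1 = [3/2 -3/2 3; -3/4 15/4 3/2; 0 0 1]
det M = 9/2; M⁻¹ = [5/6 1/3 -3; 1/6 1/3 -1; 0 0 1]
M⁻¹ · (7/2, 37/4)ᵀ = (3, 8/3)ᵀ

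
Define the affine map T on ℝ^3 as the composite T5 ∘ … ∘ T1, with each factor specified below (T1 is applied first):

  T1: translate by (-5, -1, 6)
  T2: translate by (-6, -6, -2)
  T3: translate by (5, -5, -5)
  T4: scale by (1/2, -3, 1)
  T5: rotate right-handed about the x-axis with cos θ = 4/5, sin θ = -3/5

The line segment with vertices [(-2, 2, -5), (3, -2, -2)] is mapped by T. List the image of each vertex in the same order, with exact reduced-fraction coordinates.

image vertices: (-4, 102/5, -114/5), (-3/2, 159/5, -138/5)

T1 translate by (-5, -1, 6): (-2, 2, -5) → (-7, 1, 1); (3, -2, -2) → (-2, -3, 4)
T2 translate by (-6, -6, -2): (-7, 1, 1) → (-13, -5, -1); (-2, -3, 4) → (-8, -9, 2)
T3 translate by (5, -5, -5): (-13, -5, -1) → (-8, -10, -6); (-8, -9, 2) → (-3, -14, -3)
T4 scale by (1/2, -3, 1): (-8, -10, -6) → (-4, 30, -6); (-3, -14, -3) → (-3/2, 42, -3)
T5 rotate right-handed about the x-axis with cos θ = 4/5, sin θ = -3/5: (-4, 30, -6) → (-4, 102/5, -114/5); (-3/2, 42, -3) → (-3/2, 159/5, -138/5)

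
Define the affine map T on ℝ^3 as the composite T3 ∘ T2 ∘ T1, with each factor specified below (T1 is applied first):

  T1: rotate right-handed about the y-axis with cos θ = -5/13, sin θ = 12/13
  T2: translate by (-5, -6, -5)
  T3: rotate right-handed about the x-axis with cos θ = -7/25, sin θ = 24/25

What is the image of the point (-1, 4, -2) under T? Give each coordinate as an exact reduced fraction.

T1 rotate right-handed about the y-axis with cos θ = -5/13, sin θ = 12/13: (-1, 4, -2) → (-19/13, 4, 22/13)
T2 translate by (-5, -6, -5): (-19/13, 4, 22/13) → (-84/13, -2, -43/13)
T3 rotate right-handed about the x-axis with cos θ = -7/25, sin θ = 24/25: (-84/13, -2, -43/13) → (-84/13, 1214/325, -323/325)

T(p) = (-84/13, 1214/325, -323/325)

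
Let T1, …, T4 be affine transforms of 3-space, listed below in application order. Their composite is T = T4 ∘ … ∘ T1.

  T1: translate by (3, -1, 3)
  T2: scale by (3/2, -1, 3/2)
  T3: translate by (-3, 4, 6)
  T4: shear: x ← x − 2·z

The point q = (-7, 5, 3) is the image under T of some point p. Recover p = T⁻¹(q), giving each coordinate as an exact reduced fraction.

p = (-5/3, 0, -5)

T1 = [1 0 0 3; 0 1 0 -1; 0 0 1 3; 0 0 0 1]
T2·T1 = [3/2 0 0 9/2; 0 -1 0 1; 0 0 3/2 9/2; 0 0 0 1]
T3·…·T1 = [3/2 0 0 3/2; 0 -1 0 5; 0 0 3/2 21/2; 0 0 0 1]
T4·…·T1 = [3/2 0 -3 -39/2; 0 -1 0 5; 0 0 3/2 21/2; 0 0 0 1]
det M = -9/4; M⁻¹ = [2/3 0 4/3 -1; 0 -1 0 5; 0 0 2/3 -7; 0 0 0 1]
M⁻¹ · (-7, 5, 3)ᵀ = (-5/3, 0, -5)ᵀ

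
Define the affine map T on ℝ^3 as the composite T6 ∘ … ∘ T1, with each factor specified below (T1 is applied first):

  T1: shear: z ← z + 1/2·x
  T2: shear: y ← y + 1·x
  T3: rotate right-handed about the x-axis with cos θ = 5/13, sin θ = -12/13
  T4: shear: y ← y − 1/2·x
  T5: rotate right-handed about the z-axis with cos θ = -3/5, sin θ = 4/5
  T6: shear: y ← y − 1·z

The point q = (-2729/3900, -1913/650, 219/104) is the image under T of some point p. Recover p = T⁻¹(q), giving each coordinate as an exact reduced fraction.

p = (-1/4, -4/3, 9/5)

T1 = [1 0 0 0; 0 1 0 0; 1/2 0 1 0; 0 0 0 1]
T2·T1 = [1 0 0 0; 1 1 0 0; 1/2 0 1 0; 0 0 0 1]
T3·…·T1 = [1 0 0 0; 11/13 5/13 12/13 0; -19/26 -12/13 5/13 0; 0 0 0 1]
T4·…·T1 = [1 0 0 0; 9/26 5/13 12/13 0; -19/26 -12/13 5/13 0; 0 0 0 1]
T5·…·T1 = [-57/65 -4/13 -48/65 0; 77/130 -3/13 -36/65 0; -19/26 -12/13 5/13 0; 0 0 0 1]
T6·…·T1 = [-57/65 -4/13 -48/65 0; 86/65 9/13 -61/65 0; -19/26 -12/13 5/13 0; 0 0 0 1]
det M = 1; M⁻¹ = [-3/5 4/5 4/5 0; 23/130 -57/65 -9/5 0; -93/130 -38/65 -1/5 0; 0 0 0 1]
M⁻¹ · (-2729/3900, -1913/650, 219/104)ᵀ = (-1/4, -4/3, 9/5)ᵀ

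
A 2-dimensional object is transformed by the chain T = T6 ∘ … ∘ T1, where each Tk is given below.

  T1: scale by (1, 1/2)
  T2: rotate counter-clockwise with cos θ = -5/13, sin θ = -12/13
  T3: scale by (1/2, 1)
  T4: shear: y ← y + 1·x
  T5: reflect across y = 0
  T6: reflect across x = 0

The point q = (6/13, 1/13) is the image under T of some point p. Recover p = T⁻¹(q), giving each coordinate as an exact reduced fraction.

p = (0, -2)

T1 = [1 0 0; 0 1/2 0; 0 0 1]
T2·T1 = [-5/13 6/13 0; -12/13 -5/26 0; 0 0 1]
T3·…·T1 = [-5/26 3/13 0; -12/13 -5/26 0; 0 0 1]
T4·…·T1 = [-5/26 3/13 0; -29/26 1/26 0; 0 0 1]
T5·…·T1 = [-5/26 3/13 0; 29/26 -1/26 0; 0 0 1]
T6·…·T1 = [5/26 -3/13 0; 29/26 -1/26 0; 0 0 1]
det M = 1/4; M⁻¹ = [-2/13 12/13 0; -58/13 10/13 0; 0 0 1]
M⁻¹ · (6/13, 1/13)ᵀ = (0, -2)ᵀ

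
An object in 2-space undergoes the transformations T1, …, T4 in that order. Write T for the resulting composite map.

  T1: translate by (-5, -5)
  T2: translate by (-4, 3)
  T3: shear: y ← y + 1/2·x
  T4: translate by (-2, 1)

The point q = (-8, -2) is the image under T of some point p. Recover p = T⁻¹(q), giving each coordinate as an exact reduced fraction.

p = (3, 2)

T1 = [1 0 -5; 0 1 -5; 0 0 1]
T2·T1 = [1 0 -9; 0 1 -2; 0 0 1]
T3·…·T1 = [1 0 -9; 1/2 1 -13/2; 0 0 1]
T4·…·T1 = [1 0 -11; 1/2 1 -11/2; 0 0 1]
det M = 1; M⁻¹ = [1 0 11; -1/2 1 0; 0 0 1]
M⁻¹ · (-8, -2)ᵀ = (3, 2)ᵀ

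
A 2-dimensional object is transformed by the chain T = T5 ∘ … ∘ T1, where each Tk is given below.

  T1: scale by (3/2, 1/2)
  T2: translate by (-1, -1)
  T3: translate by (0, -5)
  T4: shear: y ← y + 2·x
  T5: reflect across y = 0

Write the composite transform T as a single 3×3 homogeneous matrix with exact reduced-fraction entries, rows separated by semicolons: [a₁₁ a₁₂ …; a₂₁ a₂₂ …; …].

T = [3/2 0 -1; -3 -1/2 8; 0 0 1]

T1 = [3/2 0 0; 0 1/2 0; 0 0 1]
T2·T1 = [3/2 0 -1; 0 1/2 -1; 0 0 1]
T3·…·T1 = [3/2 0 -1; 0 1/2 -6; 0 0 1]
T4·…·T1 = [3/2 0 -1; 3 1/2 -8; 0 0 1]
T5·…·T1 = [3/2 0 -1; -3 -1/2 8; 0 0 1]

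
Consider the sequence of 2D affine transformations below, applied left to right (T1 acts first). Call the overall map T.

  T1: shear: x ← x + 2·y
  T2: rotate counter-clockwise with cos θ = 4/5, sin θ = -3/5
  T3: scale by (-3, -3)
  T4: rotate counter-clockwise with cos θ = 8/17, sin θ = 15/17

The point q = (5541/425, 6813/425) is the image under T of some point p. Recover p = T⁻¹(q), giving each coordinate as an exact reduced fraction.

T1 = [1 2 0; 0 1 0; 0 0 1]
T2·T1 = [4/5 11/5 0; -3/5 -2/5 0; 0 0 1]
T3·…·T1 = [-12/5 -33/5 0; 9/5 6/5 0; 0 0 1]
T4·…·T1 = [-231/85 -354/85 0; -108/85 -447/85 0; 0 0 1]
det M = 9; M⁻¹ = [-149/255 118/255 0; 12/85 -77/255 0; 0 0 1]
M⁻¹ · (5541/425, 6813/425)ᵀ = (-1/5, -3)ᵀ

p = (-1/5, -3)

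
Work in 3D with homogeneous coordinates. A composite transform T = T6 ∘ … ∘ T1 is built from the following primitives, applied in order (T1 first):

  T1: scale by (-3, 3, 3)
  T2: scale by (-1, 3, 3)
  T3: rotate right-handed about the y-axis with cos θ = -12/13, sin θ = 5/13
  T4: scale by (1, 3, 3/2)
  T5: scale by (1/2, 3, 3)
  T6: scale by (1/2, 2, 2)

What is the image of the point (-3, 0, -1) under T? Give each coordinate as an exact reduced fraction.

T1 scale by (-3, 3, 3): (-3, 0, -1) → (9, 0, -3)
T2 scale by (-1, 3, 3): (9, 0, -3) → (-9, 0, -9)
T3 rotate right-handed about the y-axis with cos θ = -12/13, sin θ = 5/13: (-9, 0, -9) → (63/13, 0, 153/13)
T4 scale by (1, 3, 3/2): (63/13, 0, 153/13) → (63/13, 0, 459/26)
T5 scale by (1/2, 3, 3): (63/13, 0, 459/26) → (63/26, 0, 1377/26)
T6 scale by (1/2, 2, 2): (63/26, 0, 1377/26) → (63/52, 0, 1377/13)

T(p) = (63/52, 0, 1377/13)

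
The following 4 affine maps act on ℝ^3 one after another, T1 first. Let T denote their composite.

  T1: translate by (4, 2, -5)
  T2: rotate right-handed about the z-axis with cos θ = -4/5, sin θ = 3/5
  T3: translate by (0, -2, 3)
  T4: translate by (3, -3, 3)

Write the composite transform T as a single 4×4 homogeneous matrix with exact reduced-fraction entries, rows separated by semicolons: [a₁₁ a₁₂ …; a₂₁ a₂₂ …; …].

T1 = [1 0 0 4; 0 1 0 2; 0 0 1 -5; 0 0 0 1]
T2·T1 = [-4/5 -3/5 0 -22/5; 3/5 -4/5 0 4/5; 0 0 1 -5; 0 0 0 1]
T3·…·T1 = [-4/5 -3/5 0 -22/5; 3/5 -4/5 0 -6/5; 0 0 1 -2; 0 0 0 1]
T4·…·T1 = [-4/5 -3/5 0 -7/5; 3/5 -4/5 0 -21/5; 0 0 1 1; 0 0 0 1]

T = [-4/5 -3/5 0 -7/5; 3/5 -4/5 0 -21/5; 0 0 1 1; 0 0 0 1]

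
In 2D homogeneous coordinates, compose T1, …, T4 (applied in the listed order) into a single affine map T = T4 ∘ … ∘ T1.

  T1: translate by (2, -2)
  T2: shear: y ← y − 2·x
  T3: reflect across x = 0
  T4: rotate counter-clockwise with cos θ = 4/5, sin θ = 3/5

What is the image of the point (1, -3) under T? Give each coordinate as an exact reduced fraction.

T1 translate by (2, -2): (1, -3) → (3, -5)
T2 shear: y ← y − 2·x: (3, -5) → (3, -11)
T3 reflect across x = 0: (3, -11) → (-3, -11)
T4 rotate counter-clockwise with cos θ = 4/5, sin θ = 3/5: (-3, -11) → (21/5, -53/5)

T(p) = (21/5, -53/5)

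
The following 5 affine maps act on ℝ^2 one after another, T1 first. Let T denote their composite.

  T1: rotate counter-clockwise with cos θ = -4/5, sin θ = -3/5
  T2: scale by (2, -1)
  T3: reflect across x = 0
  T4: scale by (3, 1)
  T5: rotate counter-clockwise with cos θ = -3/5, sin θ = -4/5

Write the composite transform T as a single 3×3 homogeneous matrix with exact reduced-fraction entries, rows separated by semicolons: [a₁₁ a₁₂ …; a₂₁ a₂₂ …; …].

T1 = [-4/5 3/5 0; -3/5 -4/5 0; 0 0 1]
T2·T1 = [-8/5 6/5 0; 3/5 4/5 0; 0 0 1]
T3·…·T1 = [8/5 -6/5 0; 3/5 4/5 0; 0 0 1]
T4·…·T1 = [24/5 -18/5 0; 3/5 4/5 0; 0 0 1]
T5·…·T1 = [-12/5 14/5 0; -21/5 12/5 0; 0 0 1]

T = [-12/5 14/5 0; -21/5 12/5 0; 0 0 1]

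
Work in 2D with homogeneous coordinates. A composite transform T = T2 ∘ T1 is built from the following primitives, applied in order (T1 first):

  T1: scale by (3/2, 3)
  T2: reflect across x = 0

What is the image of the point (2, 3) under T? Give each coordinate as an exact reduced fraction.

T(p) = (-3, 9)

T1 scale by (3/2, 3): (2, 3) → (3, 9)
T2 reflect across x = 0: (3, 9) → (-3, 9)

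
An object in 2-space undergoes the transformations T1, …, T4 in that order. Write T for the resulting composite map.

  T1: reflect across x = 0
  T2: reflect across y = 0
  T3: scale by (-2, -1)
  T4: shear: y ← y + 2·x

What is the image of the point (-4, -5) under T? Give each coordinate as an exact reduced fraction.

T(p) = (-8, -21)

T1 reflect across x = 0: (-4, -5) → (4, -5)
T2 reflect across y = 0: (4, -5) → (4, 5)
T3 scale by (-2, -1): (4, 5) → (-8, -5)
T4 shear: y ← y + 2·x: (-8, -5) → (-8, -21)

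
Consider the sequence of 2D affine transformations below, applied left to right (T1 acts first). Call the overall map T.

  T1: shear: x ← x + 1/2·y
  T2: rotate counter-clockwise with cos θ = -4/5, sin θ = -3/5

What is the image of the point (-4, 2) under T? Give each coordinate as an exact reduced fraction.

T(p) = (18/5, 1/5)

T1 shear: x ← x + 1/2·y: (-4, 2) → (-3, 2)
T2 rotate counter-clockwise with cos θ = -4/5, sin θ = -3/5: (-3, 2) → (18/5, 1/5)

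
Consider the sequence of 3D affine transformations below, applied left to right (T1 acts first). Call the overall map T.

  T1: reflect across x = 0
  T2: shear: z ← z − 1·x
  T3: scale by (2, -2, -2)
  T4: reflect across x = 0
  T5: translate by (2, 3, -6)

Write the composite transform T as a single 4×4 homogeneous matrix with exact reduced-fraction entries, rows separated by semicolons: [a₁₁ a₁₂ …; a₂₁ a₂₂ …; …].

T = [2 0 0 2; 0 -2 0 3; -2 0 -2 -6; 0 0 0 1]

T1 = [-1 0 0 0; 0 1 0 0; 0 0 1 0; 0 0 0 1]
T2·T1 = [-1 0 0 0; 0 1 0 0; 1 0 1 0; 0 0 0 1]
T3·…·T1 = [-2 0 0 0; 0 -2 0 0; -2 0 -2 0; 0 0 0 1]
T4·…·T1 = [2 0 0 0; 0 -2 0 0; -2 0 -2 0; 0 0 0 1]
T5·…·T1 = [2 0 0 2; 0 -2 0 3; -2 0 -2 -6; 0 0 0 1]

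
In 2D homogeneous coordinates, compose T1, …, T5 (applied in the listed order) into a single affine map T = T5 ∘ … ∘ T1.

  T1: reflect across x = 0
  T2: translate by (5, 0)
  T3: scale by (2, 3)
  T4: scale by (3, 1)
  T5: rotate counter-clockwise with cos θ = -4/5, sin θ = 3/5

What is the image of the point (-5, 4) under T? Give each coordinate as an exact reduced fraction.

T(p) = (-276/5, 132/5)

T1 reflect across x = 0: (-5, 4) → (5, 4)
T2 translate by (5, 0): (5, 4) → (10, 4)
T3 scale by (2, 3): (10, 4) → (20, 12)
T4 scale by (3, 1): (20, 12) → (60, 12)
T5 rotate counter-clockwise with cos θ = -4/5, sin θ = 3/5: (60, 12) → (-276/5, 132/5)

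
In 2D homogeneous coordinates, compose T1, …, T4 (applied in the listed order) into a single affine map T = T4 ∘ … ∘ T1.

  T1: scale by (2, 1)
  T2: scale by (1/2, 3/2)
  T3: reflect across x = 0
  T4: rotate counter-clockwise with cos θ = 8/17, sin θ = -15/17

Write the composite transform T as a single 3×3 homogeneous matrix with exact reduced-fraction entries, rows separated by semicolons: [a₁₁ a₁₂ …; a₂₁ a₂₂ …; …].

T = [-8/17 45/34 0; 15/17 12/17 0; 0 0 1]

T1 = [2 0 0; 0 1 0; 0 0 1]
T2·T1 = [1 0 0; 0 3/2 0; 0 0 1]
T3·…·T1 = [-1 0 0; 0 3/2 0; 0 0 1]
T4·…·T1 = [-8/17 45/34 0; 15/17 12/17 0; 0 0 1]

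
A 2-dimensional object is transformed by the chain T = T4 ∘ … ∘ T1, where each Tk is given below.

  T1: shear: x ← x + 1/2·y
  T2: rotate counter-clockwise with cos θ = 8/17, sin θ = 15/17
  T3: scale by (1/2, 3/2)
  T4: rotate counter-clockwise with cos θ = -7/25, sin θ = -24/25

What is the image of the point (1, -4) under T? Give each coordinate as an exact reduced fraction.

T1 shear: x ← x + 1/2·y: (1, -4) → (-1, -4)
T2 rotate counter-clockwise with cos θ = 8/17, sin θ = 15/17: (-1, -4) → (52/17, -47/17)
T3 scale by (1/2, 3/2): (52/17, -47/17) → (26/17, -141/34)
T4 rotate counter-clockwise with cos θ = -7/25, sin θ = -24/25: (26/17, -141/34) → (-1874/425, -261/850)

T(p) = (-1874/425, -261/850)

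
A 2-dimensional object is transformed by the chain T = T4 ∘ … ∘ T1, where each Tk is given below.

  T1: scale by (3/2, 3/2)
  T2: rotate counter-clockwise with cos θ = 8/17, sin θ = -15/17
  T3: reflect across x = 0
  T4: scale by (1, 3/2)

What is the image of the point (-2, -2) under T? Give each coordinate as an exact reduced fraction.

T1 scale by (3/2, 3/2): (-2, -2) → (-3, -3)
T2 rotate counter-clockwise with cos θ = 8/17, sin θ = -15/17: (-3, -3) → (-69/17, 21/17)
T3 reflect across x = 0: (-69/17, 21/17) → (69/17, 21/17)
T4 scale by (1, 3/2): (69/17, 21/17) → (69/17, 63/34)

T(p) = (69/17, 63/34)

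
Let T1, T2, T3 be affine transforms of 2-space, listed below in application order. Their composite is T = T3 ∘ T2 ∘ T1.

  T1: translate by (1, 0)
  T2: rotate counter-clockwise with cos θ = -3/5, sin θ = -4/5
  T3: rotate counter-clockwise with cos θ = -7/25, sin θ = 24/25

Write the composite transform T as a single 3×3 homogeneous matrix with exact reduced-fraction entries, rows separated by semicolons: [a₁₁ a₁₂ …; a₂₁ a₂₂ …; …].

T1 = [1 0 1; 0 1 0; 0 0 1]
T2·T1 = [-3/5 4/5 -3/5; -4/5 -3/5 -4/5; 0 0 1]
T3·…·T1 = [117/125 44/125 117/125; -44/125 117/125 -44/125; 0 0 1]

T = [117/125 44/125 117/125; -44/125 117/125 -44/125; 0 0 1]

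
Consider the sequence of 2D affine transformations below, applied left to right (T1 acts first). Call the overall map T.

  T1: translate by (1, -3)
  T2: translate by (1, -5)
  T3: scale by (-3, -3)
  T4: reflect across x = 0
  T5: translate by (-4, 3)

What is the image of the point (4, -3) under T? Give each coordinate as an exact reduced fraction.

T(p) = (14, 36)

T1 translate by (1, -3): (4, -3) → (5, -6)
T2 translate by (1, -5): (5, -6) → (6, -11)
T3 scale by (-3, -3): (6, -11) → (-18, 33)
T4 reflect across x = 0: (-18, 33) → (18, 33)
T5 translate by (-4, 3): (18, 33) → (14, 36)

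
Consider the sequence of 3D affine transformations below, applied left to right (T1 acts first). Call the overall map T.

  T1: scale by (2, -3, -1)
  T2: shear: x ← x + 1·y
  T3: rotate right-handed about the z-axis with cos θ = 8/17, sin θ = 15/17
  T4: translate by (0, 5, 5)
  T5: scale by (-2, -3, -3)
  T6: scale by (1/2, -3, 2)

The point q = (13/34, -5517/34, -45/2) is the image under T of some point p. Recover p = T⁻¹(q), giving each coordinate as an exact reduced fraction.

T1 = [2 0 0 0; 0 -3 0 0; 0 0 -1 0; 0 0 0 1]
T2·T1 = [2 -3 0 0; 0 -3 0 0; 0 0 -1 0; 0 0 0 1]
T3·…·T1 = [16/17 21/17 0 0; 30/17 -69/17 0 0; 0 0 -1 0; 0 0 0 1]
T4·…·T1 = [16/17 21/17 0 0; 30/17 -69/17 0 5; 0 0 -1 5; 0 0 0 1]
T5·…·T1 = [-32/17 -42/17 0 0; -90/17 207/17 0 -15; 0 0 3 -15; 0 0 0 1]
T6·…·T1 = [-16/17 -21/17 0 0; 270/17 -621/17 0 45; 0 0 6 -30; 0 0 0 1]
det M = 324; M⁻¹ = [-23/34 7/306 0 -35/34; -5/17 -8/459 0 40/51; 0 0 1/6 5; 0 0 0 1]
M⁻¹ · (13/34, -5517/34, -45/2)ᵀ = (-5, 7/2, 5/4)ᵀ

p = (-5, 7/2, 5/4)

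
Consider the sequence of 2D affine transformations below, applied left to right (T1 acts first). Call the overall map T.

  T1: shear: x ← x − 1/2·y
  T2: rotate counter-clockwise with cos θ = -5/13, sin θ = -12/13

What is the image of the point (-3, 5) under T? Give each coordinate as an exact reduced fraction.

T(p) = (175/26, 41/13)

T1 shear: x ← x − 1/2·y: (-3, 5) → (-11/2, 5)
T2 rotate counter-clockwise with cos θ = -5/13, sin θ = -12/13: (-11/2, 5) → (175/26, 41/13)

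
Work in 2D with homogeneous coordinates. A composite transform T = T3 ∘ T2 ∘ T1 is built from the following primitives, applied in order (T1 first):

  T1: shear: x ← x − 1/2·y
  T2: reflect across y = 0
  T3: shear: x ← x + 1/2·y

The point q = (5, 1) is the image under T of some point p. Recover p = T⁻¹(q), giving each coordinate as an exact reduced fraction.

T1 = [1 -1/2 0; 0 1 0; 0 0 1]
T2·T1 = [1 -1/2 0; 0 -1 0; 0 0 1]
T3·…·T1 = [1 -1 0; 0 -1 0; 0 0 1]
det M = -1; M⁻¹ = [1 -1 0; 0 -1 0; 0 0 1]
M⁻¹ · (5, 1)ᵀ = (4, -1)ᵀ

p = (4, -1)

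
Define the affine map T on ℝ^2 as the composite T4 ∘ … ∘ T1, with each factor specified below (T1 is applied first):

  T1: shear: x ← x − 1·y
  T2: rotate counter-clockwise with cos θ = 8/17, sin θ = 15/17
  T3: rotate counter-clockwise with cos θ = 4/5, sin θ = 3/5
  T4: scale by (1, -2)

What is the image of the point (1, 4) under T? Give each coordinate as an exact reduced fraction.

T(p) = (-297/85, 608/85)

T1 shear: x ← x − 1·y: (1, 4) → (-3, 4)
T2 rotate counter-clockwise with cos θ = 8/17, sin θ = 15/17: (-3, 4) → (-84/17, -13/17)
T3 rotate counter-clockwise with cos θ = 4/5, sin θ = 3/5: (-84/17, -13/17) → (-297/85, -304/85)
T4 scale by (1, -2): (-297/85, -304/85) → (-297/85, 608/85)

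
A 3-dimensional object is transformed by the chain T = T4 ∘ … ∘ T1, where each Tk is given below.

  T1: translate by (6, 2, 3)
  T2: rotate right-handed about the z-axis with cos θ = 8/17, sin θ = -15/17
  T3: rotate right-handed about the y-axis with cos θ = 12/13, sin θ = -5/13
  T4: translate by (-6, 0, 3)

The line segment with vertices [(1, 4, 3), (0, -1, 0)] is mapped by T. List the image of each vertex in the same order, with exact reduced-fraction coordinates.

T1 translate by (6, 2, 3): (1, 4, 3) → (7, 6, 6); (0, -1, 0) → (6, 1, 3)
T2 rotate right-handed about the z-axis with cos θ = 8/17, sin θ = -15/17: (7, 6, 6) → (146/17, -57/17, 6); (6, 1, 3) → (63/17, -82/17, 3)
T3 rotate right-handed about the y-axis with cos θ = 12/13, sin θ = -5/13: (146/17, -57/17, 6) → (1242/221, -57/17, 1954/221); (63/17, -82/17, 3) → (501/221, -82/17, 927/221)
T4 translate by (-6, 0, 3): (1242/221, -57/17, 1954/221) → (-84/221, -57/17, 2617/221); (501/221, -82/17, 927/221) → (-825/221, -82/17, 1590/221)

image vertices: (-84/221, -57/17, 2617/221), (-825/221, -82/17, 1590/221)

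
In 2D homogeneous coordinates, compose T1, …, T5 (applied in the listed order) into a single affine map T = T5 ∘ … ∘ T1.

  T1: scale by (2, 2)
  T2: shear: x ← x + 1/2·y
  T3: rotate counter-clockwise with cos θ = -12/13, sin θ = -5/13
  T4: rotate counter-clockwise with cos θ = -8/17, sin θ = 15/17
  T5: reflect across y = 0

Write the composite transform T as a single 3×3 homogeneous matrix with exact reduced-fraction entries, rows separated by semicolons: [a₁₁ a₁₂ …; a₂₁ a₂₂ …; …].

T = [342/221 451/221 0; 280/221 -202/221 0; 0 0 1]

T1 = [2 0 0; 0 2 0; 0 0 1]
T2·T1 = [2 1 0; 0 2 0; 0 0 1]
T3·…·T1 = [-24/13 -2/13 0; -10/13 -29/13 0; 0 0 1]
T4·…·T1 = [342/221 451/221 0; -280/221 202/221 0; 0 0 1]
T5·…·T1 = [342/221 451/221 0; 280/221 -202/221 0; 0 0 1]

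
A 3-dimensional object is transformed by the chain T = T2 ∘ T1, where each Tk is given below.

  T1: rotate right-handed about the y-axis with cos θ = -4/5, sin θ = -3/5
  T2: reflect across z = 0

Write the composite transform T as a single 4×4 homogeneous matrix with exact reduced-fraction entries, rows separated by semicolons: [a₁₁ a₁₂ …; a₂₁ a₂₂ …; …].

T1 = [-4/5 0 -3/5 0; 0 1 0 0; 3/5 0 -4/5 0; 0 0 0 1]
T2·T1 = [-4/5 0 -3/5 0; 0 1 0 0; -3/5 0 4/5 0; 0 0 0 1]

T = [-4/5 0 -3/5 0; 0 1 0 0; -3/5 0 4/5 0; 0 0 0 1]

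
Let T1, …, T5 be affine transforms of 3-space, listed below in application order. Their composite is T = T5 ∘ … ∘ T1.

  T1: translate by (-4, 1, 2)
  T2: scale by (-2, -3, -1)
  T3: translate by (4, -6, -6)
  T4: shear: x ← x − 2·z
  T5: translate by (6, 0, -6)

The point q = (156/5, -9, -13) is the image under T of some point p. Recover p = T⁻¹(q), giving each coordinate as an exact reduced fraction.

T1 = [1 0 0 -4; 0 1 0 1; 0 0 1 2; 0 0 0 1]
T2·T1 = [-2 0 0 8; 0 -3 0 -3; 0 0 -1 -2; 0 0 0 1]
T3·…·T1 = [-2 0 0 12; 0 -3 0 -9; 0 0 -1 -8; 0 0 0 1]
T4·…·T1 = [-2 0 2 28; 0 -3 0 -9; 0 0 -1 -8; 0 0 0 1]
T5·…·T1 = [-2 0 2 34; 0 -3 0 -9; 0 0 -1 -14; 0 0 0 1]
det M = -6; M⁻¹ = [-1/2 0 -1 3; 0 -1/3 0 -3; 0 0 -1 -14; 0 0 0 1]
M⁻¹ · (156/5, -9, -13)ᵀ = (2/5, 0, -1)ᵀ

p = (2/5, 0, -1)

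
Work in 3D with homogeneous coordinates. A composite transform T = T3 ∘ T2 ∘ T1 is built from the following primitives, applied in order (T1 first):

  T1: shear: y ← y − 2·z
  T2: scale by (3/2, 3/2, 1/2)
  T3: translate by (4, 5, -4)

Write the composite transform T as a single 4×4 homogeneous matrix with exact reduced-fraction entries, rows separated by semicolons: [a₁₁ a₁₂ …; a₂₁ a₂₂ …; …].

T1 = [1 0 0 0; 0 1 -2 0; 0 0 1 0; 0 0 0 1]
T2·T1 = [3/2 0 0 0; 0 3/2 -3 0; 0 0 1/2 0; 0 0 0 1]
T3·…·T1 = [3/2 0 0 4; 0 3/2 -3 5; 0 0 1/2 -4; 0 0 0 1]

T = [3/2 0 0 4; 0 3/2 -3 5; 0 0 1/2 -4; 0 0 0 1]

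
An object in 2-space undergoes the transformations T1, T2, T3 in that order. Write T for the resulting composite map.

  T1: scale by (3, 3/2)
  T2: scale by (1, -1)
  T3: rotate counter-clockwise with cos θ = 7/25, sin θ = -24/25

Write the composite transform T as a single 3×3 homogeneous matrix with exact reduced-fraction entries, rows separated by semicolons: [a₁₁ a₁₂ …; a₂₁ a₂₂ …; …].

T = [21/25 -36/25 0; -72/25 -21/50 0; 0 0 1]

T1 = [3 0 0; 0 3/2 0; 0 0 1]
T2·T1 = [3 0 0; 0 -3/2 0; 0 0 1]
T3·…·T1 = [21/25 -36/25 0; -72/25 -21/50 0; 0 0 1]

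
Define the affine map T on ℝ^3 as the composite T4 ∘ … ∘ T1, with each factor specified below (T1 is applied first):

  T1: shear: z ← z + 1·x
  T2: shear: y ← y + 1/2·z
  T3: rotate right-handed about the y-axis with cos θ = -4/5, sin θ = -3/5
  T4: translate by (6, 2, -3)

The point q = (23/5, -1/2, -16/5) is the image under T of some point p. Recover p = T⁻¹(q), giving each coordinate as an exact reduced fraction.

T1 = [1 0 0 0; 0 1 0 0; 1 0 1 0; 0 0 0 1]
T2·T1 = [1 0 0 0; 1/2 1 1/2 0; 1 0 1 0; 0 0 0 1]
T3·…·T1 = [-7/5 0 -3/5 0; 1/2 1 1/2 0; -1/5 0 -4/5 0; 0 0 0 1]
T4·…·T1 = [-7/5 0 -3/5 6; 1/2 1 1/2 2; -1/5 0 -4/5 -3; 0 0 0 1]
det M = 1; M⁻¹ = [-4/5 0 3/5 33/5; 3/10 1 2/5 -13/5; 1/5 0 -7/5 -27/5; 0 0 0 1]
M⁻¹ · (23/5, -1/2, -16/5)ᵀ = (1, -3, 0)ᵀ

p = (1, -3, 0)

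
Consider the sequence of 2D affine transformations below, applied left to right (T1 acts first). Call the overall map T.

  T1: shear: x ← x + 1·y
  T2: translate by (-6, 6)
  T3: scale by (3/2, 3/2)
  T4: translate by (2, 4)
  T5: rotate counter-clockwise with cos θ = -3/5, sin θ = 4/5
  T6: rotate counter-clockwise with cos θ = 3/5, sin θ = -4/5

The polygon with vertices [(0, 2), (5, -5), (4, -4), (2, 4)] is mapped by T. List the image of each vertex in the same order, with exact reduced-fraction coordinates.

image vertices: (-412/25, 16/25), (-181/25, -259/50), (-217/25, -119/25), (-442/25, 181/25)

T1 shear: x ← x + 1·y: (0, 2) → (2, 2); (5, -5) → (0, -5); (4, -4) → (0, -4); (2, 4) → (6, 4)
T2 translate by (-6, 6): (2, 2) → (-4, 8); (0, -5) → (-6, 1); (0, -4) → (-6, 2); (6, 4) → (0, 10)
T3 scale by (3/2, 3/2): (-4, 8) → (-6, 12); (-6, 1) → (-9, 3/2); (-6, 2) → (-9, 3); (0, 10) → (0, 15)
T4 translate by (2, 4): (-6, 12) → (-4, 16); (-9, 3/2) → (-7, 11/2); (-9, 3) → (-7, 7); (0, 15) → (2, 19)
T5 rotate counter-clockwise with cos θ = -3/5, sin θ = 4/5: (-4, 16) → (-52/5, -64/5); (-7, 11/2) → (-1/5, -89/10); (-7, 7) → (-7/5, -49/5); (2, 19) → (-82/5, -49/5)
T6 rotate counter-clockwise with cos θ = 3/5, sin θ = -4/5: (-52/5, -64/5) → (-412/25, 16/25); (-1/5, -89/10) → (-181/25, -259/50); (-7/5, -49/5) → (-217/25, -119/25); (-82/5, -49/5) → (-442/25, 181/25)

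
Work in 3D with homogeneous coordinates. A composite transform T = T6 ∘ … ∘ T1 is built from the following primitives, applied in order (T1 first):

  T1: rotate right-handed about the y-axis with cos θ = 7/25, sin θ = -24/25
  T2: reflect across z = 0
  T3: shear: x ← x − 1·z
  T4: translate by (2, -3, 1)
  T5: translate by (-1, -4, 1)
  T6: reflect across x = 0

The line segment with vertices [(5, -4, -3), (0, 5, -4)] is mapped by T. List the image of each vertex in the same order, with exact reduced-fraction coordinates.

T1 rotate right-handed about the y-axis with cos θ = 7/25, sin θ = -24/25: (5, -4, -3) → (107/25, -4, 99/25); (0, 5, -4) → (96/25, 5, -28/25)
T2 reflect across z = 0: (107/25, -4, 99/25) → (107/25, -4, -99/25); (96/25, 5, -28/25) → (96/25, 5, 28/25)
T3 shear: x ← x − 1·z: (107/25, -4, -99/25) → (206/25, -4, -99/25); (96/25, 5, 28/25) → (68/25, 5, 28/25)
T4 translate by (2, -3, 1): (206/25, -4, -99/25) → (256/25, -7, -74/25); (68/25, 5, 28/25) → (118/25, 2, 53/25)
T5 translate by (-1, -4, 1): (256/25, -7, -74/25) → (231/25, -11, -49/25); (118/25, 2, 53/25) → (93/25, -2, 78/25)
T6 reflect across x = 0: (231/25, -11, -49/25) → (-231/25, -11, -49/25); (93/25, -2, 78/25) → (-93/25, -2, 78/25)

image vertices: (-231/25, -11, -49/25), (-93/25, -2, 78/25)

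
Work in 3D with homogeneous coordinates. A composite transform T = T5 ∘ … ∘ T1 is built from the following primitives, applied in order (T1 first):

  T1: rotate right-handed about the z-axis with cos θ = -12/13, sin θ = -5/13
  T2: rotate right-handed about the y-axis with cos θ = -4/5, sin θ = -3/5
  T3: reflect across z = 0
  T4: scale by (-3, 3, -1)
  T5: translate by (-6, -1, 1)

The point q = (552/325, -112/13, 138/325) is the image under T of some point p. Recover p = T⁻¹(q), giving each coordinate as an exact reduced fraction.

p = (-3/5, 3, 2)

T1 = [-12/13 5/13 0 0; -5/13 -12/13 0 0; 0 0 1 0; 0 0 0 1]
T2·T1 = [48/65 -4/13 -3/5 0; -5/13 -12/13 0 0; -36/65 3/13 -4/5 0; 0 0 0 1]
T3·…·T1 = [48/65 -4/13 -3/5 0; -5/13 -12/13 0 0; 36/65 -3/13 4/5 0; 0 0 0 1]
T4·…·T1 = [-144/65 12/13 9/5 0; -15/13 -36/13 0 0; -36/65 3/13 -4/5 0; 0 0 0 1]
T5·…·T1 = [-144/65 12/13 9/5 -6; -15/13 -36/13 0 -1; -36/65 3/13 -4/5 1; 0 0 0 1]
det M = -9; M⁻¹ = [-16/65 -5/39 -36/65 -41/39; 4/39 -4/13 3/13 1/13; 1/5 0 -4/5 2; 0 0 0 1]
M⁻¹ · (552/325, -112/13, 138/325)ᵀ = (-3/5, 3, 2)ᵀ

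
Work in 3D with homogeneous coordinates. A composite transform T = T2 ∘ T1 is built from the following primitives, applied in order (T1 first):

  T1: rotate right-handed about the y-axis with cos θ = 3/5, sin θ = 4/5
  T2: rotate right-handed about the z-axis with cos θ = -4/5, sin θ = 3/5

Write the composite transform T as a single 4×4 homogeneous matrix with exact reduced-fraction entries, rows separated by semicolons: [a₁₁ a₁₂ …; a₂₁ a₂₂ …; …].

T = [-12/25 -3/5 -16/25 0; 9/25 -4/5 12/25 0; -4/5 0 3/5 0; 0 0 0 1]

T1 = [3/5 0 4/5 0; 0 1 0 0; -4/5 0 3/5 0; 0 0 0 1]
T2·T1 = [-12/25 -3/5 -16/25 0; 9/25 -4/5 12/25 0; -4/5 0 3/5 0; 0 0 0 1]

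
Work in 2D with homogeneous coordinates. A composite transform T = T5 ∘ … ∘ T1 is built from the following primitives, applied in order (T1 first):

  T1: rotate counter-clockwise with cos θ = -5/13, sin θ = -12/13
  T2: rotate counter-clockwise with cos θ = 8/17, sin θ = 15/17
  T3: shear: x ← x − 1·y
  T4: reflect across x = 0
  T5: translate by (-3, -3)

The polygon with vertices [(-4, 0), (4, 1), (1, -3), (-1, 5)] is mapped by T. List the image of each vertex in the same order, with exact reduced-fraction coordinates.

T1 rotate counter-clockwise with cos θ = -5/13, sin θ = -12/13: (-4, 0) → (20/13, 48/13); (4, 1) → (-8/13, -53/13); (1, -3) → (-41/13, 3/13); (-1, 5) → (5, -1)
T2 rotate counter-clockwise with cos θ = 8/17, sin θ = 15/17: (20/13, 48/13) → (-560/221, 684/221); (-8/13, -53/13) → (43/13, -32/13); (-41/13, 3/13) → (-373/221, -591/221); (5, -1) → (55/17, 67/17)
T3 shear: x ← x − 1·y: (-560/221, 684/221) → (-1244/221, 684/221); (43/13, -32/13) → (75/13, -32/13); (-373/221, -591/221) → (218/221, -591/221); (55/17, 67/17) → (-12/17, 67/17)
T4 reflect across x = 0: (-1244/221, 684/221) → (1244/221, 684/221); (75/13, -32/13) → (-75/13, -32/13); (218/221, -591/221) → (-218/221, -591/221); (-12/17, 67/17) → (12/17, 67/17)
T5 translate by (-3, -3): (1244/221, 684/221) → (581/221, 21/221); (-75/13, -32/13) → (-114/13, -71/13); (-218/221, -591/221) → (-881/221, -1254/221); (12/17, 67/17) → (-39/17, 16/17)

image vertices: (581/221, 21/221), (-114/13, -71/13), (-881/221, -1254/221), (-39/17, 16/17)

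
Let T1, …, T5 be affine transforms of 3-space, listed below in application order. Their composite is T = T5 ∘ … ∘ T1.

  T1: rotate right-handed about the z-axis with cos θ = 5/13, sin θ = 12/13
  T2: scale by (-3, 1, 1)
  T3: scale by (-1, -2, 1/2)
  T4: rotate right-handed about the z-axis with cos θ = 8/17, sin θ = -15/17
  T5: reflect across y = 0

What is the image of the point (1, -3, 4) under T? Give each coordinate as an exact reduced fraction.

T1 rotate right-handed about the z-axis with cos θ = 5/13, sin θ = 12/13: (1, -3, 4) → (41/13, -3/13, 4)
T2 scale by (-3, 1, 1): (41/13, -3/13, 4) → (-123/13, -3/13, 4)
T3 scale by (-1, -2, 1/2): (-123/13, -3/13, 4) → (123/13, 6/13, 2)
T4 rotate right-handed about the z-axis with cos θ = 8/17, sin θ = -15/17: (123/13, 6/13, 2) → (1074/221, -1797/221, 2)
T5 reflect across y = 0: (1074/221, -1797/221, 2) → (1074/221, 1797/221, 2)

T(p) = (1074/221, 1797/221, 2)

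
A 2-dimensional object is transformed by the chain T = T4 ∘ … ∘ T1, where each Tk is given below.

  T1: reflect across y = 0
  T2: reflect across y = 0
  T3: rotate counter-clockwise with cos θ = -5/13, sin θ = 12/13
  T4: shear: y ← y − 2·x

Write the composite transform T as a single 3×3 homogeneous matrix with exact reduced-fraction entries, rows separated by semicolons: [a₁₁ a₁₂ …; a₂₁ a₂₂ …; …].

T = [-5/13 -12/13 0; 22/13 19/13 0; 0 0 1]

T1 = [1 0 0; 0 -1 0; 0 0 1]
T2·T1 = [1 0 0; 0 1 0; 0 0 1]
T3·…·T1 = [-5/13 -12/13 0; 12/13 -5/13 0; 0 0 1]
T4·…·T1 = [-5/13 -12/13 0; 22/13 19/13 0; 0 0 1]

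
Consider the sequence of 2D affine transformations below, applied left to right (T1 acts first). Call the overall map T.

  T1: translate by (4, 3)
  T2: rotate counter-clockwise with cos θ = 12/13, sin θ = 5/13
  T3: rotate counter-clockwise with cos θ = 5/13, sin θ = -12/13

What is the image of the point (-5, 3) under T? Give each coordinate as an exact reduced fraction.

T1 translate by (4, 3): (-5, 3) → (-1, 6)
T2 rotate counter-clockwise with cos θ = 12/13, sin θ = 5/13: (-1, 6) → (-42/13, 67/13)
T3 rotate counter-clockwise with cos θ = 5/13, sin θ = -12/13: (-42/13, 67/13) → (594/169, 839/169)

T(p) = (594/169, 839/169)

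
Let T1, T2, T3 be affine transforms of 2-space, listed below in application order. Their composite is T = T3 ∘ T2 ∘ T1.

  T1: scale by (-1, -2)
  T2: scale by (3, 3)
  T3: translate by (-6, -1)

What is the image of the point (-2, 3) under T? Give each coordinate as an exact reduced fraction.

T(p) = (0, -19)

T1 scale by (-1, -2): (-2, 3) → (2, -6)
T2 scale by (3, 3): (2, -6) → (6, -18)
T3 translate by (-6, -1): (6, -18) → (0, -19)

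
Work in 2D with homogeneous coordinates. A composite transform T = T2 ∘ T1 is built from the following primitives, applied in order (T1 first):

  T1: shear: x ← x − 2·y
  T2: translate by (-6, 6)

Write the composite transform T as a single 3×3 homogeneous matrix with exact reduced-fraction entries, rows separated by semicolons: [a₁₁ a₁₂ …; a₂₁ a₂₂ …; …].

T = [1 -2 -6; 0 1 6; 0 0 1]

T1 = [1 -2 0; 0 1 0; 0 0 1]
T2·T1 = [1 -2 -6; 0 1 6; 0 0 1]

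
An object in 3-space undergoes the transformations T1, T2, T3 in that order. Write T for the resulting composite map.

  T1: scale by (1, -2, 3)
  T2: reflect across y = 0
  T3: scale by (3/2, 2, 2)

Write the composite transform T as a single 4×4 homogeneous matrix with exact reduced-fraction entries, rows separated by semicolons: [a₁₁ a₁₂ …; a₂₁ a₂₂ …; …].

T = [3/2 0 0 0; 0 4 0 0; 0 0 6 0; 0 0 0 1]

T1 = [1 0 0 0; 0 -2 0 0; 0 0 3 0; 0 0 0 1]
T2·T1 = [1 0 0 0; 0 2 0 0; 0 0 3 0; 0 0 0 1]
T3·…·T1 = [3/2 0 0 0; 0 4 0 0; 0 0 6 0; 0 0 0 1]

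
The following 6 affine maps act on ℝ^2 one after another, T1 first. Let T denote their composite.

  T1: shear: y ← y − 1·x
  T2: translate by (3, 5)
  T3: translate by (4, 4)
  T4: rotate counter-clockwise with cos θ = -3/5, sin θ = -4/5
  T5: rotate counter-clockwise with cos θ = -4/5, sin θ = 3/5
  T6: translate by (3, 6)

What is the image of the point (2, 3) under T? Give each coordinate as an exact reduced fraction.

T(p) = (221/25, 453/25)

T1 shear: y ← y − 1·x: (2, 3) → (2, 1)
T2 translate by (3, 5): (2, 1) → (5, 6)
T3 translate by (4, 4): (5, 6) → (9, 10)
T4 rotate counter-clockwise with cos θ = -3/5, sin θ = -4/5: (9, 10) → (13/5, -66/5)
T5 rotate counter-clockwise with cos θ = -4/5, sin θ = 3/5: (13/5, -66/5) → (146/25, 303/25)
T6 translate by (3, 6): (146/25, 303/25) → (221/25, 453/25)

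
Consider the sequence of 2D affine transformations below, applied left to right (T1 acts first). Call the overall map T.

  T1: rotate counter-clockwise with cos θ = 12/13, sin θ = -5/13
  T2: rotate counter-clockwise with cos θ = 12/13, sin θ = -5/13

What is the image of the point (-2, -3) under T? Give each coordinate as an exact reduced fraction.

T1 rotate counter-clockwise with cos θ = 12/13, sin θ = -5/13: (-2, -3) → (-3, -2)
T2 rotate counter-clockwise with cos θ = 12/13, sin θ = -5/13: (-3, -2) → (-46/13, -9/13)

T(p) = (-46/13, -9/13)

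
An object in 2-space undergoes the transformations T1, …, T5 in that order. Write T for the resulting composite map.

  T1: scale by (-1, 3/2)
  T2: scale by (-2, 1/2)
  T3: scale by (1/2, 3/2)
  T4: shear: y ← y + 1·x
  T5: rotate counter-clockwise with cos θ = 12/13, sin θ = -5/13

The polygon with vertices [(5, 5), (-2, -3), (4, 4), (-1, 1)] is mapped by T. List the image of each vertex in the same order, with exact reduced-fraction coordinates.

T1 scale by (-1, 3/2): (5, 5) → (-5, 15/2); (-2, -3) → (2, -9/2); (4, 4) → (-4, 6); (-1, 1) → (1, 3/2)
T2 scale by (-2, 1/2): (-5, 15/2) → (10, 15/4); (2, -9/2) → (-4, -9/4); (-4, 6) → (8, 3); (1, 3/2) → (-2, 3/4)
T3 scale by (1/2, 3/2): (10, 15/4) → (5, 45/8); (-4, -9/4) → (-2, -27/8); (8, 3) → (4, 9/2); (-2, 3/4) → (-1, 9/8)
T4 shear: y ← y + 1·x: (5, 45/8) → (5, 85/8); (-2, -27/8) → (-2, -43/8); (4, 9/2) → (4, 17/2); (-1, 9/8) → (-1, 1/8)
T5 rotate counter-clockwise with cos θ = 12/13, sin θ = -5/13: (5, 85/8) → (905/104, 205/26); (-2, -43/8) → (-407/104, -109/26); (4, 17/2) → (181/26, 82/13); (-1, 1/8) → (-7/8, 1/2)

image vertices: (905/104, 205/26), (-407/104, -109/26), (181/26, 82/13), (-7/8, 1/2)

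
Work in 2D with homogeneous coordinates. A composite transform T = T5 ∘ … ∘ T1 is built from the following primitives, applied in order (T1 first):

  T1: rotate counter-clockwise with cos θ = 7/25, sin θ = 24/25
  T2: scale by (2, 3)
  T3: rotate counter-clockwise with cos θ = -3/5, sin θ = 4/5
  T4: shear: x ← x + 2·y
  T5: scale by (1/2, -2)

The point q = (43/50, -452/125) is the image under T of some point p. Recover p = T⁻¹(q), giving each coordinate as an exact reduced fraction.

T1 = [7/25 -24/25 0; 24/25 7/25 0; 0 0 1]
T2·T1 = [14/25 -48/25 0; 72/25 21/25 0; 0 0 1]
T3·…·T1 = [-66/25 12/25 0; -32/25 -51/25 0; 0 0 1]
T4·…·T1 = [-26/5 -18/5 0; -32/25 -51/25 0; 0 0 1]
T5·…·T1 = [-13/5 -9/5 0; 64/25 102/25 0; 0 0 1]
det M = -6; M⁻¹ = [-17/25 -3/10 0; 32/75 13/30 0; 0 0 1]
M⁻¹ · (43/50, -452/125)ᵀ = (1/2, -6/5)ᵀ

p = (1/2, -6/5)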